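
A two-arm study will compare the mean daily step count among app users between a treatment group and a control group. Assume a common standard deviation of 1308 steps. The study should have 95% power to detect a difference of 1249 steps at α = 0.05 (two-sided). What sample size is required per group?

For two equal groups, n per group = 2·((z_{α/2} + z_β)·σ/δ)².
z_{α/2} = 1.960; z_β = 1.645 (power 95%).
n = 2 × (3.605 × 1308 / 1249)² = 2 × 14.25 = 28.50
Round up: n = 29 per group.

29 per group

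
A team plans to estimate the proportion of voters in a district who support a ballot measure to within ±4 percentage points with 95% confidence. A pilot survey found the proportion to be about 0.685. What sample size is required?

519

For a proportion with margin E = 0.04 at 95% confidence, z = 1.960.
n = p̂(1−p̂)(z/E)² = 0.685 × 0.315 × (1.960/0.04)² = 518.08
Round up: n = 519.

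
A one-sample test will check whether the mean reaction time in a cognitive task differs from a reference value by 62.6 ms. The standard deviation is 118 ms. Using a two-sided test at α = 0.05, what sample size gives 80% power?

For a one-sample z-test, n = ((z_{α/2} + z_β)·σ/δ)².
z_{α/2} = 1.960 (two-sided α = 0.05); z_β = 0.842 (power 80% → β = 0.2).
n = (2.802 × 118 / 62.6)² = 27.90
Round up: n = 28.

n = 28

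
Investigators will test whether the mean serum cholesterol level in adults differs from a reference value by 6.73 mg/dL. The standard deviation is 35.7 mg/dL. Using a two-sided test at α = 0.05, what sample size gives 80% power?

For a one-sample z-test, n = ((z_{α/2} + z_β)·σ/δ)².
z_{α/2} = 1.960 (two-sided α = 0.05); z_β = 0.842 (power 80% → β = 0.2).
n = (2.802 × 35.7 / 6.73)² = 220.92
Round up: n = 221.

221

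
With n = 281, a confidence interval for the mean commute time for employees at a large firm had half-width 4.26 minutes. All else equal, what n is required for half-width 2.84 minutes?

Margin of error scales as 1/√n, so n₂ = n₁·(E₁/E₂)².
n₂ = 281 × (4.26/2.84)² = 281 × 2.25 = 632.25
Round up: n₂ = 633.

633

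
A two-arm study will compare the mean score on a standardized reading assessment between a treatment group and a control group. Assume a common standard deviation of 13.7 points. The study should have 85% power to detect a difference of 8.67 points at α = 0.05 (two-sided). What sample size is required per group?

For two equal groups, n per group = 2·((z_{α/2} + z_β)·σ/δ)².
z_{α/2} = 1.960; z_β = 1.036 (power 85%).
n = 2 × (2.996 × 13.7 / 8.67)² = 2 × 22.41 = 44.82
Round up: n = 45 per group.

45 per group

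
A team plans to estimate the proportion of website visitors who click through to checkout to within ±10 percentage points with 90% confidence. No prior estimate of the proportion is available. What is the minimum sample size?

For a proportion with margin E = 0.1 at 90% confidence, z = 1.645.
With no prior estimate, use p = 0.5, which maximizes p(1−p) at 0.25.
n = 0.25 × (z/E)² = 0.25 × (1.645/0.1)² = 67.65
Round up: n = 68.

68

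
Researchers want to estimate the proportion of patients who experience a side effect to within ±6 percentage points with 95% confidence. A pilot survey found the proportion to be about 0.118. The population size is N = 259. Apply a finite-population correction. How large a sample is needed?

For a proportion with margin E = 0.06 at 95% confidence, z = 1.960.
n = p̂(1−p̂)(z/E)² = 0.118 × 0.882 × (1.960/0.06)² = 111.06 — call this n₀.
Finite-population correction with N = 259: n = n₀ / (1 + (n₀−1)/N) = 111.06 / 1.425 = 77.94
Round up: n = 78.

78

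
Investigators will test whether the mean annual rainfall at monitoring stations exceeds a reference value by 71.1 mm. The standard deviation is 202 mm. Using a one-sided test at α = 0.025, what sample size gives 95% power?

n = 105

For a one-sample z-test, n = ((z_α + z_β)·σ/δ)².
z_α = 1.960 (one-sided α = 0.025); z_β = 1.645 (power 95% → β = 0.05).
n = (3.605 × 202 / 71.1)² = 104.90
Round up: n = 105.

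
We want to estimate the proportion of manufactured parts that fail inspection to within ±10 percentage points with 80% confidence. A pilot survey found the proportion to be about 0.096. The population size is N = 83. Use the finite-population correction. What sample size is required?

For a proportion with margin E = 0.1 at 80% confidence, z = 1.282.
n = p̂(1−p̂)(z/E)² = 0.096 × 0.904 × (1.282/0.1)² = 14.26 — call this n₀.
Finite-population correction with N = 83: n = n₀ / (1 + (n₀−1)/N) = 14.26 / 1.16 = 12.29
Round up: n = 13.

13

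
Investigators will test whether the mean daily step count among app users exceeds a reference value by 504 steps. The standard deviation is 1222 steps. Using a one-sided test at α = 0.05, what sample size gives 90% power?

51

For a one-sample z-test, n = ((z_α + z_β)·σ/δ)².
z_α = 1.645 (one-sided α = 0.05); z_β = 1.282 (power 90% → β = 0.1).
n = (2.927 × 1222 / 504)² = 50.36
Round up: n = 51.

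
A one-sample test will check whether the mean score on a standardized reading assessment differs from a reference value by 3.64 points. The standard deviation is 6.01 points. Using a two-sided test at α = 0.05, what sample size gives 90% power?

For a one-sample z-test, n = ((z_{α/2} + z_β)·σ/δ)².
z_{α/2} = 1.960 (two-sided α = 0.05); z_β = 1.282 (power 90% → β = 0.1).
n = (3.242 × 6.01 / 3.64)² = 28.65
Round up: n = 29.

29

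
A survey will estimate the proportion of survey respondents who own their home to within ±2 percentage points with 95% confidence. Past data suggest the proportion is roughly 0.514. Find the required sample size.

For a proportion with margin E = 0.02 at 95% confidence, z = 1.960.
n = p̂(1−p̂)(z/E)² = 0.514 × 0.486 × (1.960/0.02)² = 2399.12
Round up: n = 2400.

2400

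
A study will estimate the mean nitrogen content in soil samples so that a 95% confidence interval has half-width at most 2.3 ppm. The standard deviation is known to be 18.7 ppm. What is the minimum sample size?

For a mean, the margin of error is E = z·σ/√n, so n = (zσ/E)².
At 95% confidence, z = 1.960.
n = (1.960 × 18.7 / 2.3)² = 253.95
Round up: n = 254.

254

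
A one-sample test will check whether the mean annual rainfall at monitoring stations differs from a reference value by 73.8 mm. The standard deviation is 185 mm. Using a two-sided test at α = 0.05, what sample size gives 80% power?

50

For a one-sample z-test, n = ((z_{α/2} + z_β)·σ/δ)².
z_{α/2} = 1.960 (two-sided α = 0.05); z_β = 0.842 (power 80% → β = 0.2).
n = (2.802 × 185 / 73.8)² = 49.34
Round up: n = 50.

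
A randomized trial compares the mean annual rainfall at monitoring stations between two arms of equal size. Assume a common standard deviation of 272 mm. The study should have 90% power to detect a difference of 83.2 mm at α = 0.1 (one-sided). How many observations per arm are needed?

For two equal groups, n per group = 2·((z_α + z_β)·σ/δ)².
z_α = 1.282; z_β = 1.282 (power 90%).
n = 2 × (2.564 × 272 / 83.2)² = 2 × 70.26 = 140.52
Round up: n = 141 per group.

141 per group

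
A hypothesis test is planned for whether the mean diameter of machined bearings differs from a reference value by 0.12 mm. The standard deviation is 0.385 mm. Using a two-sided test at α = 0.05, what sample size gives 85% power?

For a one-sample z-test, n = ((z_{α/2} + z_β)·σ/δ)².
z_{α/2} = 1.960 (two-sided α = 0.05); z_β = 1.036 (power 85% → β = 0.15).
n = (2.996 × 0.385 / 0.12)² = 92.39
Round up: n = 93.

93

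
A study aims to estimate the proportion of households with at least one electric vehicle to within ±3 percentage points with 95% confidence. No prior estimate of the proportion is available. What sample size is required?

1068

For a proportion with margin E = 0.03 at 95% confidence, z = 1.960.
With no prior estimate, use p = 0.5, which maximizes p(1−p) at 0.25.
n = 0.25 × (z/E)² = 0.25 × (1.960/0.03)² = 1067.11
Round up: n = 1068.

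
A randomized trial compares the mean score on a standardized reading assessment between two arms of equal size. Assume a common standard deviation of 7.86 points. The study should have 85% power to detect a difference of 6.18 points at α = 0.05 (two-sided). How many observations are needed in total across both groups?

For two equal groups, n per group = 2·((z_{α/2} + z_β)·σ/δ)².
z_{α/2} = 1.960; z_β = 1.036 (power 85%).
n = 2 × (2.996 × 7.86 / 6.18)² = 2 × 14.52 = 29.04
Round up: n = 30 per group.
Total across both groups: 2 × 30 = 60.

60 total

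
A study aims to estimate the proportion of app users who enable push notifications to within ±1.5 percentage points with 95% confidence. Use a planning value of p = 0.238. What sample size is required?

3097

For a proportion with margin E = 0.015 at 95% confidence, z = 1.960.
n = p̂(1−p̂)(z/E)² = 0.238 × 0.762 × (1.960/0.015)² = 3096.43
Round up: n = 3097.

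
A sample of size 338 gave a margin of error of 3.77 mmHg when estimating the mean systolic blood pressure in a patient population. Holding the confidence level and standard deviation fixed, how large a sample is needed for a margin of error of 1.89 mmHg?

n = 1345

Margin of error scales as 1/√n, so n₂ = n₁·(E₁/E₂)².
n₂ = 338 × (3.77/1.89)² = 338 × 3.979 = 1344.90
Round up: n₂ = 1345.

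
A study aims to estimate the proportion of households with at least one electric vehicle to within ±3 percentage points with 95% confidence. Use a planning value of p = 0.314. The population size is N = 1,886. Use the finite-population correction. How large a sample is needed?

619

For a proportion with margin E = 0.03 at 95% confidence, z = 1.960.
n = p̂(1−p̂)(z/E)² = 0.314 × 0.686 × (1.960/0.03)² = 919.44 — call this n₀.
Finite-population correction with N = 1,886: n = n₀ / (1 + (n₀−1)/N) = 919.44 / 1.487 = 618.32
Round up: n = 619.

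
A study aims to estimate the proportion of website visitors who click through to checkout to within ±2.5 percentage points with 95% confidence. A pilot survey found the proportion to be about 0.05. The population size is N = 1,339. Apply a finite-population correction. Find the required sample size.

For a proportion with margin E = 0.025 at 95% confidence, z = 1.960.
n = p̂(1−p̂)(z/E)² = 0.05 × 0.95 × (1.960/0.025)² = 291.96 — call this n₀.
Finite-population correction with N = 1,339: n = n₀ / (1 + (n₀−1)/N) = 291.96 / 1.217 = 239.90
Round up: n = 240.

240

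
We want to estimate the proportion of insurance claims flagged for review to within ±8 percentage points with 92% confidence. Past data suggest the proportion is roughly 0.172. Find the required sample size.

69

For a proportion with margin E = 0.08 at 92% confidence, z = 1.751.
n = p̂(1−p̂)(z/E)² = 0.172 × 0.828 × (1.751/0.08)² = 68.23
Round up: n = 69.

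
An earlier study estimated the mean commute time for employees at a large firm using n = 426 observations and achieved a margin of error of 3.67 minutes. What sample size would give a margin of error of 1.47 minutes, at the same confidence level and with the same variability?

2656

Margin of error scales as 1/√n, so n₂ = n₁·(E₁/E₂)².
n₂ = 426 × (3.67/1.47)² = 426 × 6.233 = 2655.26
Round up: n₂ = 2656.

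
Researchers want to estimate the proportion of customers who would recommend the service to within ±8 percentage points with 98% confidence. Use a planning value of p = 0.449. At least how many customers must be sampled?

n = 210

For a proportion with margin E = 0.08 at 98% confidence, z = 2.326.
n = p̂(1−p̂)(z/E)² = 0.449 × 0.551 × (2.326/0.08)² = 209.14
Round up: n = 210.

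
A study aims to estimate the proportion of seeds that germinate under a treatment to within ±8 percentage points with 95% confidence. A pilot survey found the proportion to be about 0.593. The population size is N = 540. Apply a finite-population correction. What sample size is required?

For a proportion with margin E = 0.08 at 95% confidence, z = 1.960.
n = p̂(1−p̂)(z/E)² = 0.593 × 0.407 × (1.960/0.08)² = 144.87 — call this n₀.
Finite-population correction with N = 540: n = n₀ / (1 + (n₀−1)/N) = 144.87 / 1.266 = 114.43
Round up: n = 115.

115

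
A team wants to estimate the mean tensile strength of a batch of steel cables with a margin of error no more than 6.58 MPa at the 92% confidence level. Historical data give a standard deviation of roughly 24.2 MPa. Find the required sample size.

For a mean, the margin of error is E = z·σ/√n, so n = (zσ/E)².
At 92% confidence, z = 1.751.
n = (1.751 × 24.2 / 6.58)² = 41.47
Round up: n = 42.

42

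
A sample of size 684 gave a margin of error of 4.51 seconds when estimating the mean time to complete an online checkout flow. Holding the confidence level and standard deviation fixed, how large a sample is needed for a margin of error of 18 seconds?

43

Margin of error scales as 1/√n, so n₂ = n₁·(E₁/E₂)².
n₂ = 684 × (4.51/18)² = 684 × 0.06278 = 42.94
Round up: n₂ = 43.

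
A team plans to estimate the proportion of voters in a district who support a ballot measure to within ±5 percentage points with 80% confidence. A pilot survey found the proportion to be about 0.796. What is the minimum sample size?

n = 107

For a proportion with margin E = 0.05 at 80% confidence, z = 1.282.
n = p̂(1−p̂)(z/E)² = 0.796 × 0.204 × (1.282/0.05)² = 106.75
Round up: n = 107.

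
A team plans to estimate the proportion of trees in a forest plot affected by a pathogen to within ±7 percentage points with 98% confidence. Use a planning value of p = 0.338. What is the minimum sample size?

n = 248

For a proportion with margin E = 0.07 at 98% confidence, z = 2.326.
n = p̂(1−p̂)(z/E)² = 0.338 × 0.662 × (2.326/0.07)² = 247.06
Round up: n = 248.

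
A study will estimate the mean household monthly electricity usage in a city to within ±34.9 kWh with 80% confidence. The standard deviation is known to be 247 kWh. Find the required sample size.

For a mean, the margin of error is E = z·σ/√n, so n = (zσ/E)².
At 80% confidence, z = 1.282.
n = (1.282 × 247 / 34.9)² = 82.32
Round up: n = 83.

n = 83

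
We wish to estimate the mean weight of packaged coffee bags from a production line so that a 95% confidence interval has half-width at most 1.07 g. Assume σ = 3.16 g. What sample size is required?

For a mean, the margin of error is E = z·σ/√n, so n = (zσ/E)².
At 95% confidence, z = 1.960.
n = (1.960 × 3.16 / 1.07)² = 33.51
Round up: n = 34.

n = 34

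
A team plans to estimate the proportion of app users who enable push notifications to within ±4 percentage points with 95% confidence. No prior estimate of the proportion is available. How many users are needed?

n = 601

For a proportion with margin E = 0.04 at 95% confidence, z = 1.960.
With no prior estimate, use p = 0.5, which maximizes p(1−p) at 0.25.
n = 0.25 × (z/E)² = 0.25 × (1.960/0.04)² = 600.25
Round up: n = 601.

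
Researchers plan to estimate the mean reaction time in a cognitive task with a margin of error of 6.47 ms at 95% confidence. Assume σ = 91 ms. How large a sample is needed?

For a mean, the margin of error is E = z·σ/√n, so n = (zσ/E)².
At 95% confidence, z = 1.960.
n = (1.960 × 91 / 6.47)² = 759.95
Round up: n = 760.

760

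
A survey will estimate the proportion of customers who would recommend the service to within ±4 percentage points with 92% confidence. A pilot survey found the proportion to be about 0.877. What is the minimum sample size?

207

For a proportion with margin E = 0.04 at 92% confidence, z = 1.751.
n = p̂(1−p̂)(z/E)² = 0.877 × 0.123 × (1.751/0.04)² = 206.71
Round up: n = 207.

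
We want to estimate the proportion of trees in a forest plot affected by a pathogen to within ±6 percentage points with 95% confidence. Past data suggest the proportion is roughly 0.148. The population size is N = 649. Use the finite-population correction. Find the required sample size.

For a proportion with margin E = 0.06 at 95% confidence, z = 1.960.
n = p̂(1−p̂)(z/E)² = 0.148 × 0.852 × (1.960/0.06)² = 134.56 — call this n₀.
Finite-population correction with N = 649: n = n₀ / (1 + (n₀−1)/N) = 134.56 / 1.206 = 111.58
Round up: n = 112.

112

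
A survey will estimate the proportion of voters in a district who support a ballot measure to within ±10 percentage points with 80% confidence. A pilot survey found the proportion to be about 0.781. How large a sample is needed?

For a proportion with margin E = 0.1 at 80% confidence, z = 1.282.
n = p̂(1−p̂)(z/E)² = 0.781 × 0.219 × (1.282/0.1)² = 28.11
Round up: n = 29.

n = 29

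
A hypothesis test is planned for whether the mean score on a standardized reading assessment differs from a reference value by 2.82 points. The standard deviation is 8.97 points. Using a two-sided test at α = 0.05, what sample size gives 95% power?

132

For a one-sample z-test, n = ((z_{α/2} + z_β)·σ/δ)².
z_{α/2} = 1.960 (two-sided α = 0.05); z_β = 1.645 (power 95% → β = 0.05).
n = (3.605 × 8.97 / 2.82)² = 131.49
Round up: n = 132.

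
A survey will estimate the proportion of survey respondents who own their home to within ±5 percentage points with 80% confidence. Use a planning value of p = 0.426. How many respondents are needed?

161

For a proportion with margin E = 0.05 at 80% confidence, z = 1.282.
n = p̂(1−p̂)(z/E)² = 0.426 × 0.574 × (1.282/0.05)² = 160.75
Round up: n = 161.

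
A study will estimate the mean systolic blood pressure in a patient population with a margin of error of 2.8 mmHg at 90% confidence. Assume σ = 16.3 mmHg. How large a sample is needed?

For a mean, the margin of error is E = z·σ/√n, so n = (zσ/E)².
At 90% confidence, z = 1.645.
n = (1.645 × 16.3 / 2.8)² = 91.70
Round up: n = 92.

n = 92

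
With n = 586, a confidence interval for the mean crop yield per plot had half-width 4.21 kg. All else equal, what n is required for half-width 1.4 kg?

Margin of error scales as 1/√n, so n₂ = n₁·(E₁/E₂)².
n₂ = 586 × (4.21/1.4)² = 586 × 9.043 = 5299.20
Round up: n₂ = 5300.

n = 5300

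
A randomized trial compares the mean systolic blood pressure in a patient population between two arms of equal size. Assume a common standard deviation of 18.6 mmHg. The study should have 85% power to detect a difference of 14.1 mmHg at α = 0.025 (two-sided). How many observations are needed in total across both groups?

For two equal groups, n per group = 2·((z_{α/2} + z_β)·σ/δ)².
z_{α/2} = 2.241; z_β = 1.036 (power 85%).
n = 2 × (3.277 × 18.6 / 14.1)² = 2 × 18.69 = 37.38
Round up: n = 38 per group.
Total across both groups: 2 × 38 = 76.

76 total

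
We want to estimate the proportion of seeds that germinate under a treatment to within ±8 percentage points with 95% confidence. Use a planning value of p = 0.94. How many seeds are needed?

34

For a proportion with margin E = 0.08 at 95% confidence, z = 1.960.
n = p̂(1−p̂)(z/E)² = 0.94 × 0.06 × (1.960/0.08)² = 33.85
Round up: n = 34.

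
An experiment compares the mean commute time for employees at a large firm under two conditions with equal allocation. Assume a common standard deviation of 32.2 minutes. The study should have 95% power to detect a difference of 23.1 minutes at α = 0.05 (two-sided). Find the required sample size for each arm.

For two equal groups, n per group = 2·((z_{α/2} + z_β)·σ/δ)².
z_{α/2} = 1.960; z_β = 1.645 (power 95%).
n = 2 × (3.605 × 32.2 / 23.1)² = 2 × 25.25 = 50.50
Round up: n = 51 per group.

51 per group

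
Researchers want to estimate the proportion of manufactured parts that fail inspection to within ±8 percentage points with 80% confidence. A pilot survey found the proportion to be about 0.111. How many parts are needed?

26

For a proportion with margin E = 0.08 at 80% confidence, z = 1.282.
n = p̂(1−p̂)(z/E)² = 0.111 × 0.889 × (1.282/0.08)² = 25.34
Round up: n = 26.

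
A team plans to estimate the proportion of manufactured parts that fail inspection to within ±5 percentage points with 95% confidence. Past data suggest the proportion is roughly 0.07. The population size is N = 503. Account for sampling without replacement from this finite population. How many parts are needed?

For a proportion with margin E = 0.05 at 95% confidence, z = 1.960.
n = p̂(1−p̂)(z/E)² = 0.07 × 0.93 × (1.960/0.05)² = 100.04 — call this n₀.
Finite-population correction with N = 503: n = n₀ / (1 + (n₀−1)/N) = 100.04 / 1.197 = 83.58
Round up: n = 84.

84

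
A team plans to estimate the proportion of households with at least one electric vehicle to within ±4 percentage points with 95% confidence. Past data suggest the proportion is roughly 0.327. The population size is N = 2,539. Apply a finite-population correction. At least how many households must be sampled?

For a proportion with margin E = 0.04 at 95% confidence, z = 1.960.
n = p̂(1−p̂)(z/E)² = 0.327 × 0.673 × (1.960/0.04)² = 528.39 — call this n₀.
Finite-population correction with N = 2,539: n = n₀ / (1 + (n₀−1)/N) = 528.39 / 1.208 = 437.41
Round up: n = 438.

438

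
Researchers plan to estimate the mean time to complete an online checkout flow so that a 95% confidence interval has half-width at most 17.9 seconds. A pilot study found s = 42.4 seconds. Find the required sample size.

For a mean, the margin of error is E = z·σ/√n, so n = (zσ/E)².
At 95% confidence, z = 1.960.
n = (1.960 × 42.4 / 17.9)² = 21.55
Round up: n = 22.

22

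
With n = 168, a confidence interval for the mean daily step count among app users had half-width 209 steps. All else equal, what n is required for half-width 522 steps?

Margin of error scales as 1/√n, so n₂ = n₁·(E₁/E₂)².
n₂ = 168 × (209/522)² = 168 × 0.1603 = 26.93
Round up: n₂ = 27.

27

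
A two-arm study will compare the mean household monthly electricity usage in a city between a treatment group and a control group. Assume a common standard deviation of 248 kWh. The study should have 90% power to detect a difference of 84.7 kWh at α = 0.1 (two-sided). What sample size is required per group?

For two equal groups, n per group = 2·((z_{α/2} + z_β)·σ/δ)².
z_{α/2} = 1.645; z_β = 1.282 (power 90%).
n = 2 × (2.927 × 248 / 84.7)² = 2 × 73.45 = 146.90
Round up: n = 147 per group.

147 per group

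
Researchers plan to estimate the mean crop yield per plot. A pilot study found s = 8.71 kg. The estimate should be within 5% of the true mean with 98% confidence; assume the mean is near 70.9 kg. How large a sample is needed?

33

For a mean, the margin of error is E = z·σ/√n, so n = (zσ/E)².
At 98% confidence, z = 2.326.
E = 5% of 70.9 = 3.545 kg.
n = (2.326 × 8.71 / 3.545)² = 32.66
Round up: n = 33.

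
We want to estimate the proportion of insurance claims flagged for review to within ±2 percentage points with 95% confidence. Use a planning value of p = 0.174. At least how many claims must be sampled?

For a proportion with margin E = 0.02 at 95% confidence, z = 1.960.
n = p̂(1−p̂)(z/E)² = 0.174 × 0.826 × (1.960/0.02)² = 1380.33
Round up: n = 1381.

1381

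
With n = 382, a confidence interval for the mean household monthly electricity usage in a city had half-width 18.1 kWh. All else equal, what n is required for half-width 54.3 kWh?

Margin of error scales as 1/√n, so n₂ = n₁·(E₁/E₂)².
n₂ = 382 × (18.1/54.3)² = 382 × 0.1111 = 42.44
Round up: n₂ = 43.

43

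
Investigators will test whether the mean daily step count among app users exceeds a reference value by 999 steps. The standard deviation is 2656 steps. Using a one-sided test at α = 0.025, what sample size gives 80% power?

56

For a one-sample z-test, n = ((z_α + z_β)·σ/δ)².
z_α = 1.960 (one-sided α = 0.025); z_β = 0.842 (power 80% → β = 0.2).
n = (2.802 × 2656 / 999)² = 55.50
Round up: n = 56.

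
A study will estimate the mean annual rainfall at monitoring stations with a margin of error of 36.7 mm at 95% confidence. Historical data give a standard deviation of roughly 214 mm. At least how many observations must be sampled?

131

For a mean, the margin of error is E = z·σ/√n, so n = (zσ/E)².
At 95% confidence, z = 1.960.
n = (1.960 × 214 / 36.7)² = 130.62
Round up: n = 131.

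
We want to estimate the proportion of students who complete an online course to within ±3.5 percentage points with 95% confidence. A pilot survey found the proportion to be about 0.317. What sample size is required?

For a proportion with margin E = 0.035 at 95% confidence, z = 1.960.
n = p̂(1−p̂)(z/E)² = 0.317 × 0.683 × (1.960/0.035)² = 678.98
Round up: n = 679.

679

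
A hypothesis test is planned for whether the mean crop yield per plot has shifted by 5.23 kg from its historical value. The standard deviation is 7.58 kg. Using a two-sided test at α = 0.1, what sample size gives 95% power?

For a one-sample z-test, n = ((z_{α/2} + z_β)·σ/δ)².
z_{α/2} = 1.645 (two-sided α = 0.1); z_β = 1.645 (power 95% → β = 0.05).
n = (3.290 × 7.58 / 5.23)² = 22.74
Round up: n = 23.

n = 23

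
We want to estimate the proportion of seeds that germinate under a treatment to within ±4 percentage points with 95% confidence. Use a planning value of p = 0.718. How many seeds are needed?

For a proportion with margin E = 0.04 at 95% confidence, z = 1.960.
n = p̂(1−p̂)(z/E)² = 0.718 × 0.282 × (1.960/0.04)² = 486.14
Round up: n = 487.

487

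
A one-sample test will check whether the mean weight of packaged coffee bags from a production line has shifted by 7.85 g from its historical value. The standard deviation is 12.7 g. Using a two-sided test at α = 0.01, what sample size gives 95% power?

For a one-sample z-test, n = ((z_{α/2} + z_β)·σ/δ)².
z_{α/2} = 2.576 (two-sided α = 0.01); z_β = 1.645 (power 95% → β = 0.05).
n = (4.221 × 12.7 / 7.85)² = 46.63
Round up: n = 47.

n = 47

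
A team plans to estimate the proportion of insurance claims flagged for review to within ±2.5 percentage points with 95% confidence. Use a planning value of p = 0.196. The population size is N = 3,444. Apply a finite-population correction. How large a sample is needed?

757

For a proportion with margin E = 0.025 at 95% confidence, z = 1.960.
n = p̂(1−p̂)(z/E)² = 0.196 × 0.804 × (1.960/0.025)² = 968.60 — call this n₀.
Finite-population correction with N = 3,444: n = n₀ / (1 + (n₀−1)/N) = 968.60 / 1.281 = 756.13
Round up: n = 757.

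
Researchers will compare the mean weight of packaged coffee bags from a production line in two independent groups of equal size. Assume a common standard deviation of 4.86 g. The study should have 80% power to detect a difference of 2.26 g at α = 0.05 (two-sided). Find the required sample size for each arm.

For two equal groups, n per group = 2·((z_{α/2} + z_β)·σ/δ)².
z_{α/2} = 1.960; z_β = 0.842 (power 80%).
n = 2 × (2.802 × 4.86 / 2.26)² = 2 × 36.31 = 72.62
Round up: n = 73 per group.

73 per group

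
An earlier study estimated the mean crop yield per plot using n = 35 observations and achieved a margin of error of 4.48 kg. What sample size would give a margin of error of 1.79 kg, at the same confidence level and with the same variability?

Margin of error scales as 1/√n, so n₂ = n₁·(E₁/E₂)².
n₂ = 35 × (4.48/1.79)² = 35 × 6.264 = 219.24
Round up: n₂ = 220.

n = 220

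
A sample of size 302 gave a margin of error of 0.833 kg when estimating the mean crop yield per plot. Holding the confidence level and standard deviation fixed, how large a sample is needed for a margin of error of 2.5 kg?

Margin of error scales as 1/√n, so n₂ = n₁·(E₁/E₂)².
n₂ = 302 × (0.833/2.5)² = 302 × 0.111 = 33.52
Round up: n₂ = 34.

n = 34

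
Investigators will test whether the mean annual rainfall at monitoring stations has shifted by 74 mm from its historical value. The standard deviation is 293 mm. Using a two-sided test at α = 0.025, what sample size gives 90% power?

For a one-sample z-test, n = ((z_{α/2} + z_β)·σ/δ)².
z_{α/2} = 2.241 (two-sided α = 0.025); z_β = 1.282 (power 90% → β = 0.1).
n = (3.523 × 293 / 74)² = 194.58
Round up: n = 195.

195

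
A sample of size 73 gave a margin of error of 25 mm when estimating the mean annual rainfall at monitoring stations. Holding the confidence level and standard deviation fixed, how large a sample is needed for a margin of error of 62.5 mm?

Margin of error scales as 1/√n, so n₂ = n₁·(E₁/E₂)².
n₂ = 73 × (25/62.5)² = 73 × 0.16 = 11.68
Round up: n₂ = 12.

n = 12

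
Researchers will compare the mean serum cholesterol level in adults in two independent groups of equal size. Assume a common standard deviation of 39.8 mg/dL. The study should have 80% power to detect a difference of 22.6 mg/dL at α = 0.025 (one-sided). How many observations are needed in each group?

For two equal groups, n per group = 2·((z_α + z_β)·σ/δ)².
z_α = 1.960; z_β = 0.842 (power 80%).
n = 2 × (2.802 × 39.8 / 22.6)² = 2 × 24.35 = 48.70
Round up: n = 49 per group.

49 per group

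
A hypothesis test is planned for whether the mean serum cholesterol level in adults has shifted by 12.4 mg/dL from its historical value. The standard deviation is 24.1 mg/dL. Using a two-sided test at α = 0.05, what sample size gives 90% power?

40

For a one-sample z-test, n = ((z_{α/2} + z_β)·σ/δ)².
z_{α/2} = 1.960 (two-sided α = 0.05); z_β = 1.282 (power 90% → β = 0.1).
n = (3.242 × 24.1 / 12.4)² = 39.70
Round up: n = 40.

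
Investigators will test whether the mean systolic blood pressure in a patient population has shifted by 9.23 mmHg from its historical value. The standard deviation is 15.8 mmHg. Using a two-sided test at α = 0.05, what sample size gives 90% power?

For a one-sample z-test, n = ((z_{α/2} + z_β)·σ/δ)².
z_{α/2} = 1.960 (two-sided α = 0.05); z_β = 1.282 (power 90% → β = 0.1).
n = (3.242 × 15.8 / 9.23)² = 30.80
Round up: n = 31.

31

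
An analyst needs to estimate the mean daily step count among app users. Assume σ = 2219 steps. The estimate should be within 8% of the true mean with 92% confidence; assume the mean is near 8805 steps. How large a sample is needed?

31

For a mean, the margin of error is E = z·σ/√n, so n = (zσ/E)².
At 92% confidence, z = 1.751.
E = 8% of 8805 = 704.4 steps.
n = (1.751 × 2219 / 704.4)² = 30.43
Round up: n = 31.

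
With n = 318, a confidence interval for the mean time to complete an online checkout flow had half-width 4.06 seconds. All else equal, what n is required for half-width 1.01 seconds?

5139

Margin of error scales as 1/√n, so n₂ = n₁·(E₁/E₂)².
n₂ = 318 × (4.06/1.01)² = 318 × 16.16 = 5138.88
Round up: n₂ = 5139.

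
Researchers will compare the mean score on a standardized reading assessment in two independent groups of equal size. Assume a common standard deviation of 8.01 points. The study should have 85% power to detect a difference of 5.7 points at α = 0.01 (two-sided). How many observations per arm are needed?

For two equal groups, n per group = 2·((z_{α/2} + z_β)·σ/δ)².
z_{α/2} = 2.576; z_β = 1.036 (power 85%).
n = 2 × (3.612 × 8.01 / 5.7)² = 2 × 25.76 = 51.52
Round up: n = 52 per group.

52 per group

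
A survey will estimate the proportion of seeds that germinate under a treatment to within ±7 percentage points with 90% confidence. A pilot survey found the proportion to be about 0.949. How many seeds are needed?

For a proportion with margin E = 0.07 at 90% confidence, z = 1.645.
n = p̂(1−p̂)(z/E)² = 0.949 × 0.051 × (1.645/0.07)² = 26.73
Round up: n = 27.

27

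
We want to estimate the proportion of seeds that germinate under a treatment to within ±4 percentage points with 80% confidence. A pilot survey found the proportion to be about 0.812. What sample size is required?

157

For a proportion with margin E = 0.04 at 80% confidence, z = 1.282.
n = p̂(1−p̂)(z/E)² = 0.812 × 0.188 × (1.282/0.04)² = 156.81
Round up: n = 157.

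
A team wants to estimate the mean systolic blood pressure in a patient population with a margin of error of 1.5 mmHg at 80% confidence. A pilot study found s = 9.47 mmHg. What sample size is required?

66

For a mean, the margin of error is E = z·σ/√n, so n = (zσ/E)².
At 80% confidence, z = 1.282.
n = (1.282 × 9.47 / 1.5)² = 65.51
Round up: n = 66.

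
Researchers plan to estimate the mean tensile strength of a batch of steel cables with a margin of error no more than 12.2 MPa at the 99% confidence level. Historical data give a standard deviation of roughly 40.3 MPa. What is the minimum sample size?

For a mean, the margin of error is E = z·σ/√n, so n = (zσ/E)².
At 99% confidence, z = 2.576.
n = (2.576 × 40.3 / 12.2)² = 72.41
Round up: n = 73.

73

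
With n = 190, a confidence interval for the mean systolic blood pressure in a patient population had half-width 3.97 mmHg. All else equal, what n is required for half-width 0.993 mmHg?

Margin of error scales as 1/√n, so n₂ = n₁·(E₁/E₂)².
n₂ = 190 × (3.97/0.993)² = 190 × 15.98 = 3036.20
Round up: n₂ = 3037.

3037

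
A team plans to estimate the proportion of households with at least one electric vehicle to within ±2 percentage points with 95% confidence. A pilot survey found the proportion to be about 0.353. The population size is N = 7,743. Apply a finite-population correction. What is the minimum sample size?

1710

For a proportion with margin E = 0.02 at 95% confidence, z = 1.960.
n = p̂(1−p̂)(z/E)² = 0.353 × 0.647 × (1.960/0.02)² = 2193.47 — call this n₀.
Finite-population correction with N = 7,743: n = n₀ / (1 + (n₀−1)/N) = 2193.47 / 1.283 = 1709.64
Round up: n = 1710.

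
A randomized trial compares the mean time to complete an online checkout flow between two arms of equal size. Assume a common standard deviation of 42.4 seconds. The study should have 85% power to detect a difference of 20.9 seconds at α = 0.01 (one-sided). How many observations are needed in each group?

94 per group

For two equal groups, n per group = 2·((z_α + z_β)·σ/δ)².
z_α = 2.326; z_β = 1.036 (power 85%).
n = 2 × (3.362 × 42.4 / 20.9)² = 2 × 46.52 = 93.04
Round up: n = 94 per group.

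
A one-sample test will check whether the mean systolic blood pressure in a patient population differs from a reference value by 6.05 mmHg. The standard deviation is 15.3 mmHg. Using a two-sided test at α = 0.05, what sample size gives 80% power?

n = 51

For a one-sample z-test, n = ((z_{α/2} + z_β)·σ/δ)².
z_{α/2} = 1.960 (two-sided α = 0.05); z_β = 0.842 (power 80% → β = 0.2).
n = (2.802 × 15.3 / 6.05)² = 50.21
Round up: n = 51.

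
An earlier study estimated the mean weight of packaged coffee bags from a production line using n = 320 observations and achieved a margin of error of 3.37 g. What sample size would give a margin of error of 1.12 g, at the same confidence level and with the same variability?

2898

Margin of error scales as 1/√n, so n₂ = n₁·(E₁/E₂)².
n₂ = 320 × (3.37/1.12)² = 320 × 9.054 = 2897.28
Round up: n₂ = 2898.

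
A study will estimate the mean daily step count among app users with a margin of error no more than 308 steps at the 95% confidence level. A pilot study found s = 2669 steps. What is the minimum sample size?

289

For a mean, the margin of error is E = z·σ/√n, so n = (zσ/E)².
At 95% confidence, z = 1.960.
n = (1.960 × 2669 / 308)² = 288.47
Round up: n = 289.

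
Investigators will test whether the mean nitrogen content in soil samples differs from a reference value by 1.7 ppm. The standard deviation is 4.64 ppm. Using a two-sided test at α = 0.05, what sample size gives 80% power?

For a one-sample z-test, n = ((z_{α/2} + z_β)·σ/δ)².
z_{α/2} = 1.960 (two-sided α = 0.05); z_β = 0.842 (power 80% → β = 0.2).
n = (2.802 × 4.64 / 1.7)² = 58.49
Round up: n = 59.

59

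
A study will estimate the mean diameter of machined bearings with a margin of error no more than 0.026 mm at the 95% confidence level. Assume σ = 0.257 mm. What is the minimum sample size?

For a mean, the margin of error is E = z·σ/√n, so n = (zσ/E)².
At 95% confidence, z = 1.960.
n = (1.960 × 0.257 / 0.026)² = 375.35
Round up: n = 376.

376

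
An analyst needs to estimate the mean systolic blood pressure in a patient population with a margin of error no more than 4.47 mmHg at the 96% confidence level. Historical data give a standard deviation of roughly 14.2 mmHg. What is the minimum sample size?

n = 43

For a mean, the margin of error is E = z·σ/√n, so n = (zσ/E)².
At 96% confidence, z = 2.054.
n = (2.054 × 14.2 / 4.47)² = 42.58
Round up: n = 43.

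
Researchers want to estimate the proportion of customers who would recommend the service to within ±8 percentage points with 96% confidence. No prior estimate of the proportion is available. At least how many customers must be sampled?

165

For a proportion with margin E = 0.08 at 96% confidence, z = 2.054.
With no prior estimate, use p = 0.5, which maximizes p(1−p) at 0.25.
n = 0.25 × (z/E)² = 0.25 × (2.054/0.08)² = 164.80
Round up: n = 165.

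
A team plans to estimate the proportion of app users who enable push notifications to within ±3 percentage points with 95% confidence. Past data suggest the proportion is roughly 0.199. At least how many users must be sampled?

681

For a proportion with margin E = 0.03 at 95% confidence, z = 1.960.
n = p̂(1−p̂)(z/E)² = 0.199 × 0.801 × (1.960/0.03)² = 680.39
Round up: n = 681.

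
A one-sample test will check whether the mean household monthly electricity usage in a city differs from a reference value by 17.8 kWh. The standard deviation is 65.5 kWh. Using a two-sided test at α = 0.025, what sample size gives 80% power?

For a one-sample z-test, n = ((z_{α/2} + z_β)·σ/δ)².
z_{α/2} = 2.241 (two-sided α = 0.025); z_β = 0.842 (power 80% → β = 0.2).
n = (3.083 × 65.5 / 17.8)² = 128.70
Round up: n = 129.

129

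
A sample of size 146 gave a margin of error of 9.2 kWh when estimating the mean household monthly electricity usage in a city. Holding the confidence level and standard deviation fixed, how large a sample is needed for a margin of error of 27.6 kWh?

17

Margin of error scales as 1/√n, so n₂ = n₁·(E₁/E₂)².
n₂ = 146 × (9.2/27.6)² = 146 × 0.1111 = 16.22
Round up: n₂ = 17.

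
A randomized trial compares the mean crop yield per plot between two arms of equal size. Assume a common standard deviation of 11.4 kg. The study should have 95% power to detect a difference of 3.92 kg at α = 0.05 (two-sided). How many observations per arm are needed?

220 per group

For two equal groups, n per group = 2·((z_{α/2} + z_β)·σ/δ)².
z_{α/2} = 1.960; z_β = 1.645 (power 95%).
n = 2 × (3.605 × 11.4 / 3.92)² = 2 × 109.91 = 219.82
Round up: n = 220 per group.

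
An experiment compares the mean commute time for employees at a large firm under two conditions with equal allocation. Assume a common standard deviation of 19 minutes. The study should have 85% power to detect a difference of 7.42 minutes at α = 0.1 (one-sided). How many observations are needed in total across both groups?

For two equal groups, n per group = 2·((z_α + z_β)·σ/δ)².
z_α = 1.282; z_β = 1.036 (power 85%).
n = 2 × (2.318 × 19 / 7.42)² = 2 × 35.23 = 70.46
Round up: n = 71 per group.
Total across both groups: 2 × 71 = 142.

142 total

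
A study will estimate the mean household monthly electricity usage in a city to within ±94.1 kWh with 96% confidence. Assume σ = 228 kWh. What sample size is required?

For a mean, the margin of error is E = z·σ/√n, so n = (zσ/E)².
At 96% confidence, z = 2.054.
n = (2.054 × 228 / 94.1)² = 24.77
Round up: n = 25.

25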